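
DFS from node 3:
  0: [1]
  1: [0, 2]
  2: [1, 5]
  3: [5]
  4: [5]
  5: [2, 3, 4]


Visit 3, push [5]
Visit 5, push [4, 2]
Visit 2, push [1]
Visit 1, push [0]
Visit 0, push []
Visit 4, push []

DFS order: [3, 5, 2, 1, 0, 4]


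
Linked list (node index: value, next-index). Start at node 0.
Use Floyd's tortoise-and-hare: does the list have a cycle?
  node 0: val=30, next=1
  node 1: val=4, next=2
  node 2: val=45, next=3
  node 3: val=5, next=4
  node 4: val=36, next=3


Floyd's tortoise (slow, +1) and hare (fast, +2):
  init: slow=0, fast=0
  step 1: slow=1, fast=2
  step 2: slow=2, fast=4
  step 3: slow=3, fast=4
  step 4: slow=4, fast=4
  slow == fast at node 4: cycle detected

Cycle: yes


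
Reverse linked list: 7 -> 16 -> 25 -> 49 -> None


Step 1: curr=7, set curr.next=prev(None) | reversed so far: 7
Step 2: curr=16, set curr.next=prev(7) | reversed so far: 16 -> 7
Step 3: curr=25, set curr.next=prev(16) | reversed so far: 25 -> 16 -> 7
Step 4: curr=49, set curr.next=prev(25) | reversed so far: 49 -> 25 -> 16 -> 7

49 -> 25 -> 16 -> 7 -> None


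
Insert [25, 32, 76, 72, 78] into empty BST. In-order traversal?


Insert 25: root
Insert 32: R from 25
Insert 76: R from 25 -> R from 32
Insert 72: R from 25 -> R from 32 -> L from 76
Insert 78: R from 25 -> R from 32 -> R from 76

In-order: [25, 32, 72, 76, 78]


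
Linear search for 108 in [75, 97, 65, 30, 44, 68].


i=0: 75!=108
i=1: 97!=108
i=2: 65!=108
i=3: 30!=108
i=4: 44!=108
i=5: 68!=108

Not found, 6 comps


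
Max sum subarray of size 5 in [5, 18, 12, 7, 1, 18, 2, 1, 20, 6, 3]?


[0:5]: 43
[1:6]: 56
[2:7]: 40
[3:8]: 29
[4:9]: 42
[5:10]: 47
[6:11]: 32

Max: 56 at [1:6]


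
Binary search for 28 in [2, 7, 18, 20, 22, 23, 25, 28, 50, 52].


Step 1: lo=0, hi=9, mid=4, val=22
Step 2: lo=5, hi=9, mid=7, val=28

Found at index 7


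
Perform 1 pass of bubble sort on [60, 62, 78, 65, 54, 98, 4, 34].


Initial: [60, 62, 78, 65, 54, 98, 4, 34]
Pass 1: [60, 62, 65, 54, 78, 4, 34, 98] (4 swaps)

After 1 pass: [60, 62, 65, 54, 78, 4, 34, 98]


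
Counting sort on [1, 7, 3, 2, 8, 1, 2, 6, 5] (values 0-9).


Input: [1, 7, 3, 2, 8, 1, 2, 6, 5]
Counts: [0, 2, 2, 1, 0, 1, 1, 1, 1, 0]

Sorted: [1, 1, 2, 2, 3, 5, 6, 7, 8]


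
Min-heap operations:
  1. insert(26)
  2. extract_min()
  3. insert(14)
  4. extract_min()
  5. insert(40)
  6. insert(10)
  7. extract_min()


insert(26) -> [26]
extract_min()->26, []
insert(14) -> [14]
extract_min()->14, []
insert(40) -> [40]
insert(10) -> [10, 40]
extract_min()->10, [40]

Final heap: [40]


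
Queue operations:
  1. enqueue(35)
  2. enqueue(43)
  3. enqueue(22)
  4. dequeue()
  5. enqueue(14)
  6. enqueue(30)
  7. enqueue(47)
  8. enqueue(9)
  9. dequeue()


enqueue(35) -> [35]
enqueue(43) -> [35, 43]
enqueue(22) -> [35, 43, 22]
dequeue()->35, [43, 22]
enqueue(14) -> [43, 22, 14]
enqueue(30) -> [43, 22, 14, 30]
enqueue(47) -> [43, 22, 14, 30, 47]
enqueue(9) -> [43, 22, 14, 30, 47, 9]
dequeue()->43, [22, 14, 30, 47, 9]

Final queue: [22, 14, 30, 47, 9]


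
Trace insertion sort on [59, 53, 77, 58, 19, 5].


Initial: [59, 53, 77, 58, 19, 5]
Insert 53: [53, 59, 77, 58, 19, 5]
Insert 77: [53, 59, 77, 58, 19, 5]
Insert 58: [53, 58, 59, 77, 19, 5]
Insert 19: [19, 53, 58, 59, 77, 5]
Insert 5: [5, 19, 53, 58, 59, 77]

Sorted: [5, 19, 53, 58, 59, 77]


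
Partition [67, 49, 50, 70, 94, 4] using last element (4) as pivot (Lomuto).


Pivot: 4
Place pivot at 0: [4, 49, 50, 70, 94, 67]

Partitioned: [4, 49, 50, 70, 94, 67]


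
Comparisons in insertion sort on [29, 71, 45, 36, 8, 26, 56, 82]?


Algorithm: insertion sort
Input: [29, 71, 45, 36, 8, 26, 56, 82]
Sorted: [8, 26, 29, 36, 45, 56, 71, 82]

18


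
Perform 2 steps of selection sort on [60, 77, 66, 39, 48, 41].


Initial: [60, 77, 66, 39, 48, 41]
Step 1: min=39 at 3
  Swap: [39, 77, 66, 60, 48, 41]
Step 2: min=41 at 5
  Swap: [39, 41, 66, 60, 48, 77]

After 2 steps: [39, 41, 66, 60, 48, 77]


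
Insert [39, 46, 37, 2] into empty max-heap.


Insert 39: [39]
Insert 46: [46, 39]
Insert 37: [46, 39, 37]
Insert 2: [46, 39, 37, 2]

Final heap: [46, 39, 37, 2]


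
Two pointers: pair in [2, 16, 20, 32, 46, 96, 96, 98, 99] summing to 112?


lo=0(2)+hi=8(99)=101
lo=1(16)+hi=8(99)=115
lo=1(16)+hi=7(98)=114
lo=1(16)+hi=6(96)=112

Yes: 16+96=112


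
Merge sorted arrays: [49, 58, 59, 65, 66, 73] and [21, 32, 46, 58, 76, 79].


Take 21 from B
Take 32 from B
Take 46 from B
Take 49 from A
Take 58 from A
Take 58 from B
Take 59 from A
Take 65 from A
Take 66 from A
Take 73 from A

Merged: [21, 32, 46, 49, 58, 58, 59, 65, 66, 73, 76, 79]


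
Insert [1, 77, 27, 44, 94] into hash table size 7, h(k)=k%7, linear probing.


Insert 1: h=1 -> slot 1
Insert 77: h=0 -> slot 0
Insert 27: h=6 -> slot 6
Insert 44: h=2 -> slot 2
Insert 94: h=3 -> slot 3

Table: [77, 1, 44, 94, None, None, 27]


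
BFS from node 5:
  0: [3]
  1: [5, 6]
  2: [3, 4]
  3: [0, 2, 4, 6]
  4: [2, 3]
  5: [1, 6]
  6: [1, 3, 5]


Visit 5, enqueue [1, 6]
Visit 1, enqueue []
Visit 6, enqueue [3]
Visit 3, enqueue [0, 2, 4]
Visit 0, enqueue []
Visit 2, enqueue []
Visit 4, enqueue []

BFS order: [5, 1, 6, 3, 0, 2, 4]


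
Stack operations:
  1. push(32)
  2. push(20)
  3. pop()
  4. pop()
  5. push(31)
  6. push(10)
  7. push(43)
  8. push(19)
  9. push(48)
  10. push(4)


push(32) -> [32]
push(20) -> [32, 20]
pop()->20, [32]
pop()->32, []
push(31) -> [31]
push(10) -> [31, 10]
push(43) -> [31, 10, 43]
push(19) -> [31, 10, 43, 19]
push(48) -> [31, 10, 43, 19, 48]
push(4) -> [31, 10, 43, 19, 48, 4]

Final stack: [31, 10, 43, 19, 48, 4]


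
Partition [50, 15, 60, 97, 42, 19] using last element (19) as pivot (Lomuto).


Pivot: 19
  15 <= 19: swap -> [15, 50, 60, 97, 42, 19]
Place pivot at 1: [15, 19, 60, 97, 42, 50]

Partitioned: [15, 19, 60, 97, 42, 50]


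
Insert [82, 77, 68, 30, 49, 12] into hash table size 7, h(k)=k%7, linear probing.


Insert 82: h=5 -> slot 5
Insert 77: h=0 -> slot 0
Insert 68: h=5, 1 probes -> slot 6
Insert 30: h=2 -> slot 2
Insert 49: h=0, 1 probes -> slot 1
Insert 12: h=5, 5 probes -> slot 3

Table: [77, 49, 30, 12, None, 82, 68]


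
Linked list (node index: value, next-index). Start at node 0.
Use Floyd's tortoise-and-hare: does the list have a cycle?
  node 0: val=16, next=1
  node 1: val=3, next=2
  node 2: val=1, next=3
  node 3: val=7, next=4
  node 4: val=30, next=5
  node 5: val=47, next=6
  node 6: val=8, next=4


Floyd's tortoise (slow, +1) and hare (fast, +2):
  init: slow=0, fast=0
  step 1: slow=1, fast=2
  step 2: slow=2, fast=4
  step 3: slow=3, fast=6
  step 4: slow=4, fast=5
  step 5: slow=5, fast=4
  step 6: slow=6, fast=6
  slow == fast at node 6: cycle detected

Cycle: yes


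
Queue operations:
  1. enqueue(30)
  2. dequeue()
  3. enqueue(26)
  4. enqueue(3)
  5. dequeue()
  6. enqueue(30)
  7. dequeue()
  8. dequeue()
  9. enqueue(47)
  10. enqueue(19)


enqueue(30) -> [30]
dequeue()->30, []
enqueue(26) -> [26]
enqueue(3) -> [26, 3]
dequeue()->26, [3]
enqueue(30) -> [3, 30]
dequeue()->3, [30]
dequeue()->30, []
enqueue(47) -> [47]
enqueue(19) -> [47, 19]

Final queue: [47, 19]


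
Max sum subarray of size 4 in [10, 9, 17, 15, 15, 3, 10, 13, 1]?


[0:4]: 51
[1:5]: 56
[2:6]: 50
[3:7]: 43
[4:8]: 41
[5:9]: 27

Max: 56 at [1:5]


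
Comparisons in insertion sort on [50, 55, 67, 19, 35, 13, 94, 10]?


Algorithm: insertion sort
Input: [50, 55, 67, 19, 35, 13, 94, 10]
Sorted: [10, 13, 19, 35, 50, 55, 67, 94]

22


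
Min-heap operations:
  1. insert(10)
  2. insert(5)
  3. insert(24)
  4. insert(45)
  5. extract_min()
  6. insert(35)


insert(10) -> [10]
insert(5) -> [5, 10]
insert(24) -> [5, 10, 24]
insert(45) -> [5, 10, 24, 45]
extract_min()->5, [10, 45, 24]
insert(35) -> [10, 35, 24, 45]

Final heap: [10, 35, 24, 45]


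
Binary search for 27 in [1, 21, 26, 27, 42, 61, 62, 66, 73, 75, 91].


Step 1: lo=0, hi=10, mid=5, val=61
Step 2: lo=0, hi=4, mid=2, val=26
Step 3: lo=3, hi=4, mid=3, val=27

Found at index 3


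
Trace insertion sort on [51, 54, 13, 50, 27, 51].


Initial: [51, 54, 13, 50, 27, 51]
Insert 54: [51, 54, 13, 50, 27, 51]
Insert 13: [13, 51, 54, 50, 27, 51]
Insert 50: [13, 50, 51, 54, 27, 51]
Insert 27: [13, 27, 50, 51, 54, 51]
Insert 51: [13, 27, 50, 51, 51, 54]

Sorted: [13, 27, 50, 51, 51, 54]


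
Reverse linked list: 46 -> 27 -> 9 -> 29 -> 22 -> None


Step 1: curr=46, set curr.next=prev(None) | reversed so far: 46
Step 2: curr=27, set curr.next=prev(46) | reversed so far: 27 -> 46
Step 3: curr=9, set curr.next=prev(27) | reversed so far: 9 -> 27 -> 46
Step 4: curr=29, set curr.next=prev(9) | reversed so far: 29 -> 9 -> 27 -> 46
Step 5: curr=22, set curr.next=prev(29) | reversed so far: 22 -> 29 -> 9 -> 27 -> 46

22 -> 29 -> 9 -> 27 -> 46 -> None


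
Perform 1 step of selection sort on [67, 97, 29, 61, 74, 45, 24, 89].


Initial: [67, 97, 29, 61, 74, 45, 24, 89]
Step 1: min=24 at 6
  Swap: [24, 97, 29, 61, 74, 45, 67, 89]

After 1 step: [24, 97, 29, 61, 74, 45, 67, 89]


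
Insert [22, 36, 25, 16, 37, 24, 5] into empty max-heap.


Insert 22: [22]
Insert 36: [36, 22]
Insert 25: [36, 22, 25]
Insert 16: [36, 22, 25, 16]
Insert 37: [37, 36, 25, 16, 22]
Insert 24: [37, 36, 25, 16, 22, 24]
Insert 5: [37, 36, 25, 16, 22, 24, 5]

Final heap: [37, 36, 25, 16, 22, 24, 5]


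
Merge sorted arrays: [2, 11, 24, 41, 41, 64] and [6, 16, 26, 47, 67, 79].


Take 2 from A
Take 6 from B
Take 11 from A
Take 16 from B
Take 24 from A
Take 26 from B
Take 41 from A
Take 41 from A
Take 47 from B
Take 64 from A

Merged: [2, 6, 11, 16, 24, 26, 41, 41, 47, 64, 67, 79]


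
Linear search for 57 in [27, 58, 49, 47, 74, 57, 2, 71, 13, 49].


i=0: 27!=57
i=1: 58!=57
i=2: 49!=57
i=3: 47!=57
i=4: 74!=57
i=5: 57==57 found!

Found at 5, 6 comps


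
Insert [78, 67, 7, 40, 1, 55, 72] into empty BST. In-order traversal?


Insert 78: root
Insert 67: L from 78
Insert 7: L from 78 -> L from 67
Insert 40: L from 78 -> L from 67 -> R from 7
Insert 1: L from 78 -> L from 67 -> L from 7
Insert 55: L from 78 -> L from 67 -> R from 7 -> R from 40
Insert 72: L from 78 -> R from 67

In-order: [1, 7, 40, 55, 67, 72, 78]


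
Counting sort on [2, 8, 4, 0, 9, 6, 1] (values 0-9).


Input: [2, 8, 4, 0, 9, 6, 1]
Counts: [1, 1, 1, 0, 1, 0, 1, 0, 1, 1]

Sorted: [0, 1, 2, 4, 6, 8, 9]


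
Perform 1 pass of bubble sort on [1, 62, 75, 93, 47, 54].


Initial: [1, 62, 75, 93, 47, 54]
Pass 1: [1, 62, 75, 47, 54, 93] (2 swaps)

After 1 pass: [1, 62, 75, 47, 54, 93]


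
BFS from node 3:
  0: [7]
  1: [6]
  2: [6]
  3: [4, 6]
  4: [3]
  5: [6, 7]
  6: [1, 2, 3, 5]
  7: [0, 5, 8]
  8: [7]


Visit 3, enqueue [4, 6]
Visit 4, enqueue []
Visit 6, enqueue [1, 2, 5]
Visit 1, enqueue []
Visit 2, enqueue []
Visit 5, enqueue [7]
Visit 7, enqueue [0, 8]
Visit 0, enqueue []
Visit 8, enqueue []

BFS order: [3, 4, 6, 1, 2, 5, 7, 0, 8]


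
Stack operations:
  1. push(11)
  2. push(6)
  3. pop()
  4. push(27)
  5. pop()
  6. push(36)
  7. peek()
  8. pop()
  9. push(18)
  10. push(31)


push(11) -> [11]
push(6) -> [11, 6]
pop()->6, [11]
push(27) -> [11, 27]
pop()->27, [11]
push(36) -> [11, 36]
peek()->36
pop()->36, [11]
push(18) -> [11, 18]
push(31) -> [11, 18, 31]

Final stack: [11, 18, 31]


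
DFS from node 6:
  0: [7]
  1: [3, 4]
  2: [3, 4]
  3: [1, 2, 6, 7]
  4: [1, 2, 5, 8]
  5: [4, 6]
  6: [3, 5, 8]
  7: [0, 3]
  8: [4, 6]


Visit 6, push [8, 5, 3]
Visit 3, push [7, 2, 1]
Visit 1, push [4]
Visit 4, push [8, 5, 2]
Visit 2, push []
Visit 5, push []
Visit 8, push []
Visit 7, push [0]
Visit 0, push []

DFS order: [6, 3, 1, 4, 2, 5, 8, 7, 0]


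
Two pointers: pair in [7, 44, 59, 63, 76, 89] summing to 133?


lo=0(7)+hi=5(89)=96
lo=1(44)+hi=5(89)=133

Yes: 44+89=133


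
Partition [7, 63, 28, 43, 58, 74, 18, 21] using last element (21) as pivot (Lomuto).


Pivot: 21
  7 <= 21: advance i (no swap)
  18 <= 21: swap -> [7, 18, 28, 43, 58, 74, 63, 21]
Place pivot at 2: [7, 18, 21, 43, 58, 74, 63, 28]

Partitioned: [7, 18, 21, 43, 58, 74, 63, 28]


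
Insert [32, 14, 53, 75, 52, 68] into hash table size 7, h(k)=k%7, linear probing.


Insert 32: h=4 -> slot 4
Insert 14: h=0 -> slot 0
Insert 53: h=4, 1 probes -> slot 5
Insert 75: h=5, 1 probes -> slot 6
Insert 52: h=3 -> slot 3
Insert 68: h=5, 3 probes -> slot 1

Table: [14, 68, None, 52, 32, 53, 75]


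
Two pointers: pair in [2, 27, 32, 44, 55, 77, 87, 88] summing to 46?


lo=0(2)+hi=7(88)=90
lo=0(2)+hi=6(87)=89
lo=0(2)+hi=5(77)=79
lo=0(2)+hi=4(55)=57
lo=0(2)+hi=3(44)=46

Yes: 2+44=46


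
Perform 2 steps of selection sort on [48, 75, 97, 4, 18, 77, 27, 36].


Initial: [48, 75, 97, 4, 18, 77, 27, 36]
Step 1: min=4 at 3
  Swap: [4, 75, 97, 48, 18, 77, 27, 36]
Step 2: min=18 at 4
  Swap: [4, 18, 97, 48, 75, 77, 27, 36]

After 2 steps: [4, 18, 97, 48, 75, 77, 27, 36]


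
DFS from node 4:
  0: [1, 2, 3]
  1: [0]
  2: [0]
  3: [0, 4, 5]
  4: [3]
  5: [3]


Visit 4, push [3]
Visit 3, push [5, 0]
Visit 0, push [2, 1]
Visit 1, push []
Visit 2, push []
Visit 5, push []

DFS order: [4, 3, 0, 1, 2, 5]


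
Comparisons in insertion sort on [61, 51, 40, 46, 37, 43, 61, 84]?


Algorithm: insertion sort
Input: [61, 51, 40, 46, 37, 43, 61, 84]
Sorted: [37, 40, 43, 46, 51, 61, 61, 84]

16


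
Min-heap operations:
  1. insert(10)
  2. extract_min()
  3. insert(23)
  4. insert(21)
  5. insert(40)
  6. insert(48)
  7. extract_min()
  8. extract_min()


insert(10) -> [10]
extract_min()->10, []
insert(23) -> [23]
insert(21) -> [21, 23]
insert(40) -> [21, 23, 40]
insert(48) -> [21, 23, 40, 48]
extract_min()->21, [23, 48, 40]
extract_min()->23, [40, 48]

Final heap: [40, 48]


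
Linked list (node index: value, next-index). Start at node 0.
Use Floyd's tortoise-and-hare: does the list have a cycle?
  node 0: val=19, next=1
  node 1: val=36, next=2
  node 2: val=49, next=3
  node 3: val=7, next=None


Floyd's tortoise (slow, +1) and hare (fast, +2):
  init: slow=0, fast=0
  step 1: slow=1, fast=2
  step 2: fast 2->3->None, no cycle

Cycle: no


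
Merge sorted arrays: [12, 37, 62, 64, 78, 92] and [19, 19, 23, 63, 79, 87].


Take 12 from A
Take 19 from B
Take 19 from B
Take 23 from B
Take 37 from A
Take 62 from A
Take 63 from B
Take 64 from A
Take 78 from A
Take 79 from B
Take 87 from B

Merged: [12, 19, 19, 23, 37, 62, 63, 64, 78, 79, 87, 92]


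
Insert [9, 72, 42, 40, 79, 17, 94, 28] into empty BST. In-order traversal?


Insert 9: root
Insert 72: R from 9
Insert 42: R from 9 -> L from 72
Insert 40: R from 9 -> L from 72 -> L from 42
Insert 79: R from 9 -> R from 72
Insert 17: R from 9 -> L from 72 -> L from 42 -> L from 40
Insert 94: R from 9 -> R from 72 -> R from 79
Insert 28: R from 9 -> L from 72 -> L from 42 -> L from 40 -> R from 17

In-order: [9, 17, 28, 40, 42, 72, 79, 94]


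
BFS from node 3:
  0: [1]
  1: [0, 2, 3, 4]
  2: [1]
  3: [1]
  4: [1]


Visit 3, enqueue [1]
Visit 1, enqueue [0, 2, 4]
Visit 0, enqueue []
Visit 2, enqueue []
Visit 4, enqueue []

BFS order: [3, 1, 0, 2, 4]


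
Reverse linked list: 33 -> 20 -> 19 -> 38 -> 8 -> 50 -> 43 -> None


Step 1: curr=33, set curr.next=prev(None) | reversed so far: 33
Step 2: curr=20, set curr.next=prev(33) | reversed so far: 20 -> 33
Step 3: curr=19, set curr.next=prev(20) | reversed so far: 19 -> 20 -> 33
Step 4: curr=38, set curr.next=prev(19) | reversed so far: 38 -> 19 -> 20 -> 33
Step 5: curr=8, set curr.next=prev(38) | reversed so far: 8 -> 38 -> 19 -> 20 -> 33
Step 6: curr=50, set curr.next=prev(8) | reversed so far: 50 -> 8 -> 38 -> 19 -> 20 -> 33
Step 7: curr=43, set curr.next=prev(50) | reversed so far: 43 -> 50 -> 8 -> 38 -> 19 -> 20 -> 33

43 -> 50 -> 8 -> 38 -> 19 -> 20 -> 33 -> None


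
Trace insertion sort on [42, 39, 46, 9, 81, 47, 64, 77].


Initial: [42, 39, 46, 9, 81, 47, 64, 77]
Insert 39: [39, 42, 46, 9, 81, 47, 64, 77]
Insert 46: [39, 42, 46, 9, 81, 47, 64, 77]
Insert 9: [9, 39, 42, 46, 81, 47, 64, 77]
Insert 81: [9, 39, 42, 46, 81, 47, 64, 77]
Insert 47: [9, 39, 42, 46, 47, 81, 64, 77]
Insert 64: [9, 39, 42, 46, 47, 64, 81, 77]
Insert 77: [9, 39, 42, 46, 47, 64, 77, 81]

Sorted: [9, 39, 42, 46, 47, 64, 77, 81]


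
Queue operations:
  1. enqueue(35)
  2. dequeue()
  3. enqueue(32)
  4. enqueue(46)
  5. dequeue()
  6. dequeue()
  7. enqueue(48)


enqueue(35) -> [35]
dequeue()->35, []
enqueue(32) -> [32]
enqueue(46) -> [32, 46]
dequeue()->32, [46]
dequeue()->46, []
enqueue(48) -> [48]

Final queue: [48]


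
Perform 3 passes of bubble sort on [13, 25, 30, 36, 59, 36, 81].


Initial: [13, 25, 30, 36, 59, 36, 81]
Pass 1: [13, 25, 30, 36, 36, 59, 81] (1 swaps)
Pass 2: [13, 25, 30, 36, 36, 59, 81] (0 swaps)
Pass 3: [13, 25, 30, 36, 36, 59, 81] (0 swaps)

After 3 passes: [13, 25, 30, 36, 36, 59, 81]


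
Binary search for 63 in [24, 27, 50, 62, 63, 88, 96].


Step 1: lo=0, hi=6, mid=3, val=62
Step 2: lo=4, hi=6, mid=5, val=88
Step 3: lo=4, hi=4, mid=4, val=63

Found at index 4


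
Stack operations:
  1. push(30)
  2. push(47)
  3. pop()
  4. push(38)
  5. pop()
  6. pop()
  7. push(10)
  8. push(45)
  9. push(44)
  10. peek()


push(30) -> [30]
push(47) -> [30, 47]
pop()->47, [30]
push(38) -> [30, 38]
pop()->38, [30]
pop()->30, []
push(10) -> [10]
push(45) -> [10, 45]
push(44) -> [10, 45, 44]
peek()->44

Final stack: [10, 45, 44]


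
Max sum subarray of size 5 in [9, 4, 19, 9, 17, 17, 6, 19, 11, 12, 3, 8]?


[0:5]: 58
[1:6]: 66
[2:7]: 68
[3:8]: 68
[4:9]: 70
[5:10]: 65
[6:11]: 51
[7:12]: 53

Max: 70 at [4:9]


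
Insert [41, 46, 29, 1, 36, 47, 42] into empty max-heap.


Insert 41: [41]
Insert 46: [46, 41]
Insert 29: [46, 41, 29]
Insert 1: [46, 41, 29, 1]
Insert 36: [46, 41, 29, 1, 36]
Insert 47: [47, 41, 46, 1, 36, 29]
Insert 42: [47, 41, 46, 1, 36, 29, 42]

Final heap: [47, 41, 46, 1, 36, 29, 42]


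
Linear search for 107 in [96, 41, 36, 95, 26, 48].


i=0: 96!=107
i=1: 41!=107
i=2: 36!=107
i=3: 95!=107
i=4: 26!=107
i=5: 48!=107

Not found, 6 comps


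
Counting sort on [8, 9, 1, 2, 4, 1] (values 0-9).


Input: [8, 9, 1, 2, 4, 1]
Counts: [0, 2, 1, 0, 1, 0, 0, 0, 1, 1]

Sorted: [1, 1, 2, 4, 8, 9]


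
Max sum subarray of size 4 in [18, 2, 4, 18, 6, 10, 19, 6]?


[0:4]: 42
[1:5]: 30
[2:6]: 38
[3:7]: 53
[4:8]: 41

Max: 53 at [3:7]


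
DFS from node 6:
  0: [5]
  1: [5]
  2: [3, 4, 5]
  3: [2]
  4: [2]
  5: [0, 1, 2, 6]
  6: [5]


Visit 6, push [5]
Visit 5, push [2, 1, 0]
Visit 0, push []
Visit 1, push []
Visit 2, push [4, 3]
Visit 3, push []
Visit 4, push []

DFS order: [6, 5, 0, 1, 2, 3, 4]


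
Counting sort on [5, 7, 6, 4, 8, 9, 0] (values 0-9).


Input: [5, 7, 6, 4, 8, 9, 0]
Counts: [1, 0, 0, 0, 1, 1, 1, 1, 1, 1]

Sorted: [0, 4, 5, 6, 7, 8, 9]


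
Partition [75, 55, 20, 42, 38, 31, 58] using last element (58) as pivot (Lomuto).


Pivot: 58
  55 <= 58: swap -> [55, 75, 20, 42, 38, 31, 58]
  20 <= 58: swap -> [55, 20, 75, 42, 38, 31, 58]
  42 <= 58: swap -> [55, 20, 42, 75, 38, 31, 58]
  38 <= 58: swap -> [55, 20, 42, 38, 75, 31, 58]
  31 <= 58: swap -> [55, 20, 42, 38, 31, 75, 58]
Place pivot at 5: [55, 20, 42, 38, 31, 58, 75]

Partitioned: [55, 20, 42, 38, 31, 58, 75]


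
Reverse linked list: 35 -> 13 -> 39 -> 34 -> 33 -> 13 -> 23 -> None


Step 1: curr=35, set curr.next=prev(None) | reversed so far: 35
Step 2: curr=13, set curr.next=prev(35) | reversed so far: 13 -> 35
Step 3: curr=39, set curr.next=prev(13) | reversed so far: 39 -> 13 -> 35
Step 4: curr=34, set curr.next=prev(39) | reversed so far: 34 -> 39 -> 13 -> 35
Step 5: curr=33, set curr.next=prev(34) | reversed so far: 33 -> 34 -> 39 -> 13 -> 35
Step 6: curr=13, set curr.next=prev(33) | reversed so far: 13 -> 33 -> 34 -> 39 -> 13 -> 35
Step 7: curr=23, set curr.next=prev(13) | reversed so far: 23 -> 13 -> 33 -> 34 -> 39 -> 13 -> 35

23 -> 13 -> 33 -> 34 -> 39 -> 13 -> 35 -> None


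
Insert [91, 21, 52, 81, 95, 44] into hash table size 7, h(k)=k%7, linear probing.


Insert 91: h=0 -> slot 0
Insert 21: h=0, 1 probes -> slot 1
Insert 52: h=3 -> slot 3
Insert 81: h=4 -> slot 4
Insert 95: h=4, 1 probes -> slot 5
Insert 44: h=2 -> slot 2

Table: [91, 21, 44, 52, 81, 95, None]


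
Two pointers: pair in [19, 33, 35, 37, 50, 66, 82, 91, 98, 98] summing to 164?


lo=0(19)+hi=9(98)=117
lo=1(33)+hi=9(98)=131
lo=2(35)+hi=9(98)=133
lo=3(37)+hi=9(98)=135
lo=4(50)+hi=9(98)=148
lo=5(66)+hi=9(98)=164

Yes: 66+98=164


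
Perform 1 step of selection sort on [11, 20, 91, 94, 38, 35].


Initial: [11, 20, 91, 94, 38, 35]
Step 1: min=11 at 0
  Swap: [11, 20, 91, 94, 38, 35]

After 1 step: [11, 20, 91, 94, 38, 35]


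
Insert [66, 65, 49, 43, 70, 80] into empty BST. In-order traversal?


Insert 66: root
Insert 65: L from 66
Insert 49: L from 66 -> L from 65
Insert 43: L from 66 -> L from 65 -> L from 49
Insert 70: R from 66
Insert 80: R from 66 -> R from 70

In-order: [43, 49, 65, 66, 70, 80]


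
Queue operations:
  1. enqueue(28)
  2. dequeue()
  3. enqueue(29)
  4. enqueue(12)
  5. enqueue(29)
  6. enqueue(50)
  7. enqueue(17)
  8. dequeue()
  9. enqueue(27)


enqueue(28) -> [28]
dequeue()->28, []
enqueue(29) -> [29]
enqueue(12) -> [29, 12]
enqueue(29) -> [29, 12, 29]
enqueue(50) -> [29, 12, 29, 50]
enqueue(17) -> [29, 12, 29, 50, 17]
dequeue()->29, [12, 29, 50, 17]
enqueue(27) -> [12, 29, 50, 17, 27]

Final queue: [12, 29, 50, 17, 27]


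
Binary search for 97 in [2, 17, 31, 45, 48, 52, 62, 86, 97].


Step 1: lo=0, hi=8, mid=4, val=48
Step 2: lo=5, hi=8, mid=6, val=62
Step 3: lo=7, hi=8, mid=7, val=86
Step 4: lo=8, hi=8, mid=8, val=97

Found at index 8


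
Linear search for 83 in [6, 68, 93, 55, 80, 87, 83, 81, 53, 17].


i=0: 6!=83
i=1: 68!=83
i=2: 93!=83
i=3: 55!=83
i=4: 80!=83
i=5: 87!=83
i=6: 83==83 found!

Found at 6, 7 comps


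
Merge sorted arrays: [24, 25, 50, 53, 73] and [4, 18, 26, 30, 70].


Take 4 from B
Take 18 from B
Take 24 from A
Take 25 from A
Take 26 from B
Take 30 from B
Take 50 from A
Take 53 from A
Take 70 from B

Merged: [4, 18, 24, 25, 26, 30, 50, 53, 70, 73]


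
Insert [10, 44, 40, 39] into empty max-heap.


Insert 10: [10]
Insert 44: [44, 10]
Insert 40: [44, 10, 40]
Insert 39: [44, 39, 40, 10]

Final heap: [44, 39, 40, 10]


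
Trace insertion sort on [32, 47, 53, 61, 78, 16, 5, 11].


Initial: [32, 47, 53, 61, 78, 16, 5, 11]
Insert 47: [32, 47, 53, 61, 78, 16, 5, 11]
Insert 53: [32, 47, 53, 61, 78, 16, 5, 11]
Insert 61: [32, 47, 53, 61, 78, 16, 5, 11]
Insert 78: [32, 47, 53, 61, 78, 16, 5, 11]
Insert 16: [16, 32, 47, 53, 61, 78, 5, 11]
Insert 5: [5, 16, 32, 47, 53, 61, 78, 11]
Insert 11: [5, 11, 16, 32, 47, 53, 61, 78]

Sorted: [5, 11, 16, 32, 47, 53, 61, 78]


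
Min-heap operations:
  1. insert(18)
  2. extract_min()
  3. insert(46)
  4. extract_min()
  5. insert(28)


insert(18) -> [18]
extract_min()->18, []
insert(46) -> [46]
extract_min()->46, []
insert(28) -> [28]

Final heap: [28]


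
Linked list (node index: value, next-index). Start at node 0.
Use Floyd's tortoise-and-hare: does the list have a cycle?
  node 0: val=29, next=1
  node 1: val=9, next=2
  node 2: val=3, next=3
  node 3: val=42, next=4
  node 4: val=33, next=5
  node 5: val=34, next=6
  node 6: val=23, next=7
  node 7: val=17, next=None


Floyd's tortoise (slow, +1) and hare (fast, +2):
  init: slow=0, fast=0
  step 1: slow=1, fast=2
  step 2: slow=2, fast=4
  step 3: slow=3, fast=6
  step 4: fast 6->7->None, no cycle

Cycle: no


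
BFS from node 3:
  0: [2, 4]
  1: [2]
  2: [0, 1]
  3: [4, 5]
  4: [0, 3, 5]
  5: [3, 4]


Visit 3, enqueue [4, 5]
Visit 4, enqueue [0]
Visit 5, enqueue []
Visit 0, enqueue [2]
Visit 2, enqueue [1]
Visit 1, enqueue []

BFS order: [3, 4, 5, 0, 2, 1]


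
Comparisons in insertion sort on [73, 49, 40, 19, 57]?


Algorithm: insertion sort
Input: [73, 49, 40, 19, 57]
Sorted: [19, 40, 49, 57, 73]

8


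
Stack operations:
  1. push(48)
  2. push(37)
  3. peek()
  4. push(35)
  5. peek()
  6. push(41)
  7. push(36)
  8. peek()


push(48) -> [48]
push(37) -> [48, 37]
peek()->37
push(35) -> [48, 37, 35]
peek()->35
push(41) -> [48, 37, 35, 41]
push(36) -> [48, 37, 35, 41, 36]
peek()->36

Final stack: [48, 37, 35, 41, 36]


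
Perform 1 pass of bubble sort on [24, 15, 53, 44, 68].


Initial: [24, 15, 53, 44, 68]
Pass 1: [15, 24, 44, 53, 68] (2 swaps)

After 1 pass: [15, 24, 44, 53, 68]


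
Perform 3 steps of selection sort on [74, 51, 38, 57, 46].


Initial: [74, 51, 38, 57, 46]
Step 1: min=38 at 2
  Swap: [38, 51, 74, 57, 46]
Step 2: min=46 at 4
  Swap: [38, 46, 74, 57, 51]
Step 3: min=51 at 4
  Swap: [38, 46, 51, 57, 74]

After 3 steps: [38, 46, 51, 57, 74]


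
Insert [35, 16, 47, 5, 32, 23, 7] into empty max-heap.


Insert 35: [35]
Insert 16: [35, 16]
Insert 47: [47, 16, 35]
Insert 5: [47, 16, 35, 5]
Insert 32: [47, 32, 35, 5, 16]
Insert 23: [47, 32, 35, 5, 16, 23]
Insert 7: [47, 32, 35, 5, 16, 23, 7]

Final heap: [47, 32, 35, 5, 16, 23, 7]


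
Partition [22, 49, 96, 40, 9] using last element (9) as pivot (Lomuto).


Pivot: 9
Place pivot at 0: [9, 49, 96, 40, 22]

Partitioned: [9, 49, 96, 40, 22]


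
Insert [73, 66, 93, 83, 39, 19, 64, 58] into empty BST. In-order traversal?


Insert 73: root
Insert 66: L from 73
Insert 93: R from 73
Insert 83: R from 73 -> L from 93
Insert 39: L from 73 -> L from 66
Insert 19: L from 73 -> L from 66 -> L from 39
Insert 64: L from 73 -> L from 66 -> R from 39
Insert 58: L from 73 -> L from 66 -> R from 39 -> L from 64

In-order: [19, 39, 58, 64, 66, 73, 83, 93]


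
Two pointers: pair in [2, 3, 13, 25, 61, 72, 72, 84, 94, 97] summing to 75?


lo=0(2)+hi=9(97)=99
lo=0(2)+hi=8(94)=96
lo=0(2)+hi=7(84)=86
lo=0(2)+hi=6(72)=74
lo=1(3)+hi=6(72)=75

Yes: 3+72=75


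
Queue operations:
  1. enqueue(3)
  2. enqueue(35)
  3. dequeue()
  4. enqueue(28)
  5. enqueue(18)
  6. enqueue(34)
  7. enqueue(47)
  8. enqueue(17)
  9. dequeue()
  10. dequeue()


enqueue(3) -> [3]
enqueue(35) -> [3, 35]
dequeue()->3, [35]
enqueue(28) -> [35, 28]
enqueue(18) -> [35, 28, 18]
enqueue(34) -> [35, 28, 18, 34]
enqueue(47) -> [35, 28, 18, 34, 47]
enqueue(17) -> [35, 28, 18, 34, 47, 17]
dequeue()->35, [28, 18, 34, 47, 17]
dequeue()->28, [18, 34, 47, 17]

Final queue: [18, 34, 47, 17]


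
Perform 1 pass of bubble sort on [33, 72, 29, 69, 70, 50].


Initial: [33, 72, 29, 69, 70, 50]
Pass 1: [33, 29, 69, 70, 50, 72] (4 swaps)

After 1 pass: [33, 29, 69, 70, 50, 72]


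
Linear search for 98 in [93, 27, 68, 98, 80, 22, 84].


i=0: 93!=98
i=1: 27!=98
i=2: 68!=98
i=3: 98==98 found!

Found at 3, 4 comps


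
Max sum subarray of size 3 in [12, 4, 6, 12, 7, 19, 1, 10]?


[0:3]: 22
[1:4]: 22
[2:5]: 25
[3:6]: 38
[4:7]: 27
[5:8]: 30

Max: 38 at [3:6]


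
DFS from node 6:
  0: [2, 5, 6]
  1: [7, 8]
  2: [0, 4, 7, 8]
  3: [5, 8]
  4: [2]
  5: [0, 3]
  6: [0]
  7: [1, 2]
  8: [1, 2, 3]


Visit 6, push [0]
Visit 0, push [5, 2]
Visit 2, push [8, 7, 4]
Visit 4, push []
Visit 7, push [1]
Visit 1, push [8]
Visit 8, push [3]
Visit 3, push [5]
Visit 5, push []

DFS order: [6, 0, 2, 4, 7, 1, 8, 3, 5]


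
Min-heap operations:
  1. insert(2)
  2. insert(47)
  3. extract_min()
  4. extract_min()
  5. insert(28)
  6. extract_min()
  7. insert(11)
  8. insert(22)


insert(2) -> [2]
insert(47) -> [2, 47]
extract_min()->2, [47]
extract_min()->47, []
insert(28) -> [28]
extract_min()->28, []
insert(11) -> [11]
insert(22) -> [11, 22]

Final heap: [11, 22]


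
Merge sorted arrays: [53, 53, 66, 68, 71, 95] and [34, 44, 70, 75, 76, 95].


Take 34 from B
Take 44 from B
Take 53 from A
Take 53 from A
Take 66 from A
Take 68 from A
Take 70 from B
Take 71 from A
Take 75 from B
Take 76 from B
Take 95 from A

Merged: [34, 44, 53, 53, 66, 68, 70, 71, 75, 76, 95, 95]


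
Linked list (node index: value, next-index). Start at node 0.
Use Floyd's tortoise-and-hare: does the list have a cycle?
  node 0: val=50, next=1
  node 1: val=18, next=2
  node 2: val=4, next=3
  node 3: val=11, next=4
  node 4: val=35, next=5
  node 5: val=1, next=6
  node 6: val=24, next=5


Floyd's tortoise (slow, +1) and hare (fast, +2):
  init: slow=0, fast=0
  step 1: slow=1, fast=2
  step 2: slow=2, fast=4
  step 3: slow=3, fast=6
  step 4: slow=4, fast=6
  step 5: slow=5, fast=6
  step 6: slow=6, fast=6
  slow == fast at node 6: cycle detected

Cycle: yes


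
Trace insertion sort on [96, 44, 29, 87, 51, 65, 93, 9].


Initial: [96, 44, 29, 87, 51, 65, 93, 9]
Insert 44: [44, 96, 29, 87, 51, 65, 93, 9]
Insert 29: [29, 44, 96, 87, 51, 65, 93, 9]
Insert 87: [29, 44, 87, 96, 51, 65, 93, 9]
Insert 51: [29, 44, 51, 87, 96, 65, 93, 9]
Insert 65: [29, 44, 51, 65, 87, 96, 93, 9]
Insert 93: [29, 44, 51, 65, 87, 93, 96, 9]
Insert 9: [9, 29, 44, 51, 65, 87, 93, 96]

Sorted: [9, 29, 44, 51, 65, 87, 93, 96]


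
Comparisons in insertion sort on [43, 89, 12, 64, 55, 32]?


Algorithm: insertion sort
Input: [43, 89, 12, 64, 55, 32]
Sorted: [12, 32, 43, 55, 64, 89]

13


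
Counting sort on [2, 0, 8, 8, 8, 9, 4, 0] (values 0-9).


Input: [2, 0, 8, 8, 8, 9, 4, 0]
Counts: [2, 0, 1, 0, 1, 0, 0, 0, 3, 1]

Sorted: [0, 0, 2, 4, 8, 8, 8, 9]


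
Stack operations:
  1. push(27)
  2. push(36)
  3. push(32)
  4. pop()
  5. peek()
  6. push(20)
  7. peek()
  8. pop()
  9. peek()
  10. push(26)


push(27) -> [27]
push(36) -> [27, 36]
push(32) -> [27, 36, 32]
pop()->32, [27, 36]
peek()->36
push(20) -> [27, 36, 20]
peek()->20
pop()->20, [27, 36]
peek()->36
push(26) -> [27, 36, 26]

Final stack: [27, 36, 26]


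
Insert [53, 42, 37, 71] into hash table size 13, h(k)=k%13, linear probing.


Insert 53: h=1 -> slot 1
Insert 42: h=3 -> slot 3
Insert 37: h=11 -> slot 11
Insert 71: h=6 -> slot 6

Table: [None, 53, None, 42, None, None, 71, None, None, None, None, 37, None]


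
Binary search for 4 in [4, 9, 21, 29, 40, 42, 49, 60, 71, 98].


Step 1: lo=0, hi=9, mid=4, val=40
Step 2: lo=0, hi=3, mid=1, val=9
Step 3: lo=0, hi=0, mid=0, val=4

Found at index 0


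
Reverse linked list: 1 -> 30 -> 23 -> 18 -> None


Step 1: curr=1, set curr.next=prev(None) | reversed so far: 1
Step 2: curr=30, set curr.next=prev(1) | reversed so far: 30 -> 1
Step 3: curr=23, set curr.next=prev(30) | reversed so far: 23 -> 30 -> 1
Step 4: curr=18, set curr.next=prev(23) | reversed so far: 18 -> 23 -> 30 -> 1

18 -> 23 -> 30 -> 1 -> None


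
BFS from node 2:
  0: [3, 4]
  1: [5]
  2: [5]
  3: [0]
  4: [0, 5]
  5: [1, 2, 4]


Visit 2, enqueue [5]
Visit 5, enqueue [1, 4]
Visit 1, enqueue []
Visit 4, enqueue [0]
Visit 0, enqueue [3]
Visit 3, enqueue []

BFS order: [2, 5, 1, 4, 0, 3]


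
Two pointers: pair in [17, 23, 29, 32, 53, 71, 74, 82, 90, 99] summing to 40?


lo=0(17)+hi=9(99)=116
lo=0(17)+hi=8(90)=107
lo=0(17)+hi=7(82)=99
lo=0(17)+hi=6(74)=91
lo=0(17)+hi=5(71)=88
lo=0(17)+hi=4(53)=70
lo=0(17)+hi=3(32)=49
lo=0(17)+hi=2(29)=46
lo=0(17)+hi=1(23)=40

Yes: 17+23=40


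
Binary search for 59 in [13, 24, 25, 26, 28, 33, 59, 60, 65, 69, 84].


Step 1: lo=0, hi=10, mid=5, val=33
Step 2: lo=6, hi=10, mid=8, val=65
Step 3: lo=6, hi=7, mid=6, val=59

Found at index 6


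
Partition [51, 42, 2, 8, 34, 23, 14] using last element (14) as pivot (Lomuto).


Pivot: 14
  2 <= 14: swap -> [2, 42, 51, 8, 34, 23, 14]
  8 <= 14: swap -> [2, 8, 51, 42, 34, 23, 14]
Place pivot at 2: [2, 8, 14, 42, 34, 23, 51]

Partitioned: [2, 8, 14, 42, 34, 23, 51]


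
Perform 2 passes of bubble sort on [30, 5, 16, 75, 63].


Initial: [30, 5, 16, 75, 63]
Pass 1: [5, 16, 30, 63, 75] (3 swaps)
Pass 2: [5, 16, 30, 63, 75] (0 swaps)

After 2 passes: [5, 16, 30, 63, 75]


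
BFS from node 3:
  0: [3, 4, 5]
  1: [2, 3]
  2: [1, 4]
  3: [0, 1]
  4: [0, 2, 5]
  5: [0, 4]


Visit 3, enqueue [0, 1]
Visit 0, enqueue [4, 5]
Visit 1, enqueue [2]
Visit 4, enqueue []
Visit 5, enqueue []
Visit 2, enqueue []

BFS order: [3, 0, 1, 4, 5, 2]


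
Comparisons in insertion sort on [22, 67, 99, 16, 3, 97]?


Algorithm: insertion sort
Input: [22, 67, 99, 16, 3, 97]
Sorted: [3, 16, 22, 67, 97, 99]

11


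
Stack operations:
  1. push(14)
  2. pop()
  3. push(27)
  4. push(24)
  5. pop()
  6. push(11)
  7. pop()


push(14) -> [14]
pop()->14, []
push(27) -> [27]
push(24) -> [27, 24]
pop()->24, [27]
push(11) -> [27, 11]
pop()->11, [27]

Final stack: [27]


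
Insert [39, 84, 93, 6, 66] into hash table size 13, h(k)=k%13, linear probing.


Insert 39: h=0 -> slot 0
Insert 84: h=6 -> slot 6
Insert 93: h=2 -> slot 2
Insert 6: h=6, 1 probes -> slot 7
Insert 66: h=1 -> slot 1

Table: [39, 66, 93, None, None, None, 84, 6, None, None, None, None, None]


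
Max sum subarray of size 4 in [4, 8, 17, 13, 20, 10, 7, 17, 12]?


[0:4]: 42
[1:5]: 58
[2:6]: 60
[3:7]: 50
[4:8]: 54
[5:9]: 46

Max: 60 at [2:6]


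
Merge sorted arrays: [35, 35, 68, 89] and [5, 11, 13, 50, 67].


Take 5 from B
Take 11 from B
Take 13 from B
Take 35 from A
Take 35 from A
Take 50 from B
Take 67 from B

Merged: [5, 11, 13, 35, 35, 50, 67, 68, 89]


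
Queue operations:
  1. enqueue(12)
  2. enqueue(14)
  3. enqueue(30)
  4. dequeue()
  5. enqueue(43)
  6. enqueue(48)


enqueue(12) -> [12]
enqueue(14) -> [12, 14]
enqueue(30) -> [12, 14, 30]
dequeue()->12, [14, 30]
enqueue(43) -> [14, 30, 43]
enqueue(48) -> [14, 30, 43, 48]

Final queue: [14, 30, 43, 48]


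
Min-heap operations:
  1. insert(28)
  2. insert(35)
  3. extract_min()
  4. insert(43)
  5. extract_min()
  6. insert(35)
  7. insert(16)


insert(28) -> [28]
insert(35) -> [28, 35]
extract_min()->28, [35]
insert(43) -> [35, 43]
extract_min()->35, [43]
insert(35) -> [35, 43]
insert(16) -> [16, 43, 35]

Final heap: [16, 43, 35]


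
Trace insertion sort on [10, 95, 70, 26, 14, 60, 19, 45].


Initial: [10, 95, 70, 26, 14, 60, 19, 45]
Insert 95: [10, 95, 70, 26, 14, 60, 19, 45]
Insert 70: [10, 70, 95, 26, 14, 60, 19, 45]
Insert 26: [10, 26, 70, 95, 14, 60, 19, 45]
Insert 14: [10, 14, 26, 70, 95, 60, 19, 45]
Insert 60: [10, 14, 26, 60, 70, 95, 19, 45]
Insert 19: [10, 14, 19, 26, 60, 70, 95, 45]
Insert 45: [10, 14, 19, 26, 45, 60, 70, 95]

Sorted: [10, 14, 19, 26, 45, 60, 70, 95]


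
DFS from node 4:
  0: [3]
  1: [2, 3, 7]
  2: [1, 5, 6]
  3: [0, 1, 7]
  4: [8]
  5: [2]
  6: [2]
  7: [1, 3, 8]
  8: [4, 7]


Visit 4, push [8]
Visit 8, push [7]
Visit 7, push [3, 1]
Visit 1, push [3, 2]
Visit 2, push [6, 5]
Visit 5, push []
Visit 6, push []
Visit 3, push [0]
Visit 0, push []

DFS order: [4, 8, 7, 1, 2, 5, 6, 3, 0]


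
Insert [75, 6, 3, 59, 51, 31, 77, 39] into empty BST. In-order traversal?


Insert 75: root
Insert 6: L from 75
Insert 3: L from 75 -> L from 6
Insert 59: L from 75 -> R from 6
Insert 51: L from 75 -> R from 6 -> L from 59
Insert 31: L from 75 -> R from 6 -> L from 59 -> L from 51
Insert 77: R from 75
Insert 39: L from 75 -> R from 6 -> L from 59 -> L from 51 -> R from 31

In-order: [3, 6, 31, 39, 51, 59, 75, 77]


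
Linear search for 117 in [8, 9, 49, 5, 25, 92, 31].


i=0: 8!=117
i=1: 9!=117
i=2: 49!=117
i=3: 5!=117
i=4: 25!=117
i=5: 92!=117
i=6: 31!=117

Not found, 7 comps


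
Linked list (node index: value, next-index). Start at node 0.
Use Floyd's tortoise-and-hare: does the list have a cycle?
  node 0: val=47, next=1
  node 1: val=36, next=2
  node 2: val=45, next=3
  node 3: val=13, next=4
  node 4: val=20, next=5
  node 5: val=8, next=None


Floyd's tortoise (slow, +1) and hare (fast, +2):
  init: slow=0, fast=0
  step 1: slow=1, fast=2
  step 2: slow=2, fast=4
  step 3: fast 4->5->None, no cycle

Cycle: no


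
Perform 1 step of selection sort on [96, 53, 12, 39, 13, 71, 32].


Initial: [96, 53, 12, 39, 13, 71, 32]
Step 1: min=12 at 2
  Swap: [12, 53, 96, 39, 13, 71, 32]

After 1 step: [12, 53, 96, 39, 13, 71, 32]


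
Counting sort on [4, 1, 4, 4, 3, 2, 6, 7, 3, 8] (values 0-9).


Input: [4, 1, 4, 4, 3, 2, 6, 7, 3, 8]
Counts: [0, 1, 1, 2, 3, 0, 1, 1, 1, 0]

Sorted: [1, 2, 3, 3, 4, 4, 4, 6, 7, 8]


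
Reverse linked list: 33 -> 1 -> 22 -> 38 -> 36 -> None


Step 1: curr=33, set curr.next=prev(None) | reversed so far: 33
Step 2: curr=1, set curr.next=prev(33) | reversed so far: 1 -> 33
Step 3: curr=22, set curr.next=prev(1) | reversed so far: 22 -> 1 -> 33
Step 4: curr=38, set curr.next=prev(22) | reversed so far: 38 -> 22 -> 1 -> 33
Step 5: curr=36, set curr.next=prev(38) | reversed so far: 36 -> 38 -> 22 -> 1 -> 33

36 -> 38 -> 22 -> 1 -> 33 -> None


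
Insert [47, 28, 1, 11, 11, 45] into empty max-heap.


Insert 47: [47]
Insert 28: [47, 28]
Insert 1: [47, 28, 1]
Insert 11: [47, 28, 1, 11]
Insert 11: [47, 28, 1, 11, 11]
Insert 45: [47, 28, 45, 11, 11, 1]

Final heap: [47, 28, 45, 11, 11, 1]


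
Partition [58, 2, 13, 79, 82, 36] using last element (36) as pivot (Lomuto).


Pivot: 36
  2 <= 36: swap -> [2, 58, 13, 79, 82, 36]
  13 <= 36: swap -> [2, 13, 58, 79, 82, 36]
Place pivot at 2: [2, 13, 36, 79, 82, 58]

Partitioned: [2, 13, 36, 79, 82, 58]


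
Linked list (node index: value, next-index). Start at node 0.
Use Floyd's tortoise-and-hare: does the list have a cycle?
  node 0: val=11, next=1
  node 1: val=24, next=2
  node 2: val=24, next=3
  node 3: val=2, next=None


Floyd's tortoise (slow, +1) and hare (fast, +2):
  init: slow=0, fast=0
  step 1: slow=1, fast=2
  step 2: fast 2->3->None, no cycle

Cycle: no


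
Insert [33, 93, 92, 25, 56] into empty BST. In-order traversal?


Insert 33: root
Insert 93: R from 33
Insert 92: R from 33 -> L from 93
Insert 25: L from 33
Insert 56: R from 33 -> L from 93 -> L from 92

In-order: [25, 33, 56, 92, 93]


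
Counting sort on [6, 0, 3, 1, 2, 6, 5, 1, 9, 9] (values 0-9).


Input: [6, 0, 3, 1, 2, 6, 5, 1, 9, 9]
Counts: [1, 2, 1, 1, 0, 1, 2, 0, 0, 2]

Sorted: [0, 1, 1, 2, 3, 5, 6, 6, 9, 9]


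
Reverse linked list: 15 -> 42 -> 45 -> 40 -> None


Step 1: curr=15, set curr.next=prev(None) | reversed so far: 15
Step 2: curr=42, set curr.next=prev(15) | reversed so far: 42 -> 15
Step 3: curr=45, set curr.next=prev(42) | reversed so far: 45 -> 42 -> 15
Step 4: curr=40, set curr.next=prev(45) | reversed so far: 40 -> 45 -> 42 -> 15

40 -> 45 -> 42 -> 15 -> None


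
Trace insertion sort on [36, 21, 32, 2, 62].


Initial: [36, 21, 32, 2, 62]
Insert 21: [21, 36, 32, 2, 62]
Insert 32: [21, 32, 36, 2, 62]
Insert 2: [2, 21, 32, 36, 62]
Insert 62: [2, 21, 32, 36, 62]

Sorted: [2, 21, 32, 36, 62]


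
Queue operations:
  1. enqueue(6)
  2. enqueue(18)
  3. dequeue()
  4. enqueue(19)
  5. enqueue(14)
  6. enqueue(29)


enqueue(6) -> [6]
enqueue(18) -> [6, 18]
dequeue()->6, [18]
enqueue(19) -> [18, 19]
enqueue(14) -> [18, 19, 14]
enqueue(29) -> [18, 19, 14, 29]

Final queue: [18, 19, 14, 29]


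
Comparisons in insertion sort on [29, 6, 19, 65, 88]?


Algorithm: insertion sort
Input: [29, 6, 19, 65, 88]
Sorted: [6, 19, 29, 65, 88]

5


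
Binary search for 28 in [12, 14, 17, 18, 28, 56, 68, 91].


Step 1: lo=0, hi=7, mid=3, val=18
Step 2: lo=4, hi=7, mid=5, val=56
Step 3: lo=4, hi=4, mid=4, val=28

Found at index 4


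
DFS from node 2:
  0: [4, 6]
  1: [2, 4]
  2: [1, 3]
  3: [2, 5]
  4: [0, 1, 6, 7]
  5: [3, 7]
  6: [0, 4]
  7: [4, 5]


Visit 2, push [3, 1]
Visit 1, push [4]
Visit 4, push [7, 6, 0]
Visit 0, push [6]
Visit 6, push []
Visit 7, push [5]
Visit 5, push [3]
Visit 3, push []

DFS order: [2, 1, 4, 0, 6, 7, 5, 3]


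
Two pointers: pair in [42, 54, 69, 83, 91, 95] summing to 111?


lo=0(42)+hi=5(95)=137
lo=0(42)+hi=4(91)=133
lo=0(42)+hi=3(83)=125
lo=0(42)+hi=2(69)=111

Yes: 42+69=111


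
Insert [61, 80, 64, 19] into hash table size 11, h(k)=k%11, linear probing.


Insert 61: h=6 -> slot 6
Insert 80: h=3 -> slot 3
Insert 64: h=9 -> slot 9
Insert 19: h=8 -> slot 8

Table: [None, None, None, 80, None, None, 61, None, 19, 64, None]


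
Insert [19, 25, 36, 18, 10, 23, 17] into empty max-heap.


Insert 19: [19]
Insert 25: [25, 19]
Insert 36: [36, 19, 25]
Insert 18: [36, 19, 25, 18]
Insert 10: [36, 19, 25, 18, 10]
Insert 23: [36, 19, 25, 18, 10, 23]
Insert 17: [36, 19, 25, 18, 10, 23, 17]

Final heap: [36, 19, 25, 18, 10, 23, 17]
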